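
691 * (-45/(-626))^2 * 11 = 15392025/391876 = 39.28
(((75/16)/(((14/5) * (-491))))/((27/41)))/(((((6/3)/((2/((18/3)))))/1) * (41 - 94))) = 5125/314774208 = 0.00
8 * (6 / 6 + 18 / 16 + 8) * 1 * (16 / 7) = 1296 / 7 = 185.14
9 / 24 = 3 / 8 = 0.38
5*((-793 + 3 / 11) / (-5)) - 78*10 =140 / 11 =12.73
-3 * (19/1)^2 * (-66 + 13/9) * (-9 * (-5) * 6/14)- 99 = 1348236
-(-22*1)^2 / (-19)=484 / 19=25.47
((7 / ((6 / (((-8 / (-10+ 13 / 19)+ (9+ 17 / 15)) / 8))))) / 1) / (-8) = -532 / 2655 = -0.20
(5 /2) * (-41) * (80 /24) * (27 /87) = -3075 /29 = -106.03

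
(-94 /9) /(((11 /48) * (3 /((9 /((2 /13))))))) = -9776 /11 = -888.73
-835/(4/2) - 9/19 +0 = -15883/38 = -417.97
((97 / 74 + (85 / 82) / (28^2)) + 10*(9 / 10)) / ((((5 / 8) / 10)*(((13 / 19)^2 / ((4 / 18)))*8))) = 2951658379 / 301494648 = 9.79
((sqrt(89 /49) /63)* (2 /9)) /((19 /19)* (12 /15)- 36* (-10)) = 5* sqrt(89) /3580038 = 0.00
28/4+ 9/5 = 44/5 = 8.80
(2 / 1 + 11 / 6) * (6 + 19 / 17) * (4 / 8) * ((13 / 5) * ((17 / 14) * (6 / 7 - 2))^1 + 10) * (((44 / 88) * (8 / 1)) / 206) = 726363 / 428995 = 1.69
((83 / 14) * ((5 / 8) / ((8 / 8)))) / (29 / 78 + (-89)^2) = 16185 / 34600552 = 0.00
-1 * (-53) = 53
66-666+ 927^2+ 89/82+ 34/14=858732.51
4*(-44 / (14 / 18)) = -1584 / 7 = -226.29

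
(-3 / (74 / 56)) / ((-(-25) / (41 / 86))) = -1722 / 39775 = -0.04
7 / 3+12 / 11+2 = 179 / 33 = 5.42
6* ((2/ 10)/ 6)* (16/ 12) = 4/ 15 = 0.27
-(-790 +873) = -83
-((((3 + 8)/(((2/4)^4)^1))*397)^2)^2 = -23834865102665875456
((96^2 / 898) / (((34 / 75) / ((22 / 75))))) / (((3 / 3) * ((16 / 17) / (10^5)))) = 316800000 / 449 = 705567.93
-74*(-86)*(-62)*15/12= -493210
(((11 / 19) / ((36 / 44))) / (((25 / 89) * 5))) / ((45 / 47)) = 506143 / 961875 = 0.53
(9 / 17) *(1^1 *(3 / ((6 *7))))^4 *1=9 / 653072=0.00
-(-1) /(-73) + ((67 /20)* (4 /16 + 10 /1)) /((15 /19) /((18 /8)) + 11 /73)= 834242531 /12188080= 68.45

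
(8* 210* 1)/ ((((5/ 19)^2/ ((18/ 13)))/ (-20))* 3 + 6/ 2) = 14555520/ 25927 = 561.40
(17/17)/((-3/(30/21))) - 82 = -1732/21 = -82.48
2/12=1/6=0.17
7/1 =7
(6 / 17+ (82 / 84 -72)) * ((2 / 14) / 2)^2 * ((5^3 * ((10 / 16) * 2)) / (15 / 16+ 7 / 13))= -38.17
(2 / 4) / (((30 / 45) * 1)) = 3 / 4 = 0.75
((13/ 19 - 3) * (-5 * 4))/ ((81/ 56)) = 49280/ 1539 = 32.02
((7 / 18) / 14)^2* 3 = 1 / 432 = 0.00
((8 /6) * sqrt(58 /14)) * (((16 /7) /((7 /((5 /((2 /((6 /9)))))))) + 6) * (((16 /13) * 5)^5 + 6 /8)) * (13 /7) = 970015227046 * sqrt(203) /47474973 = 291113.16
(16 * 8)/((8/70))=1120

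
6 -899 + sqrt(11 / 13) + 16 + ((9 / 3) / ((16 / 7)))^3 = -3582931 / 4096 + sqrt(143) / 13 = -873.82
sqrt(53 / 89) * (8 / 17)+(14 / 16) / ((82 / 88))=8 * sqrt(4717) / 1513+77 / 82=1.30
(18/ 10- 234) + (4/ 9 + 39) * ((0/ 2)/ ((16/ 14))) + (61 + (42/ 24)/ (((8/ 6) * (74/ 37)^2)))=-54679/ 320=-170.87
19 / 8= 2.38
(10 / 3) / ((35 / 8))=16 / 21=0.76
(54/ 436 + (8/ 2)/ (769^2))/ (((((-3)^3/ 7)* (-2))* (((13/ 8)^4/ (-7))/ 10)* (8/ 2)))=-2002978127360/ 49706862456303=-0.04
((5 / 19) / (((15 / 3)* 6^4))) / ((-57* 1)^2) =1 / 80003376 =0.00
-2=-2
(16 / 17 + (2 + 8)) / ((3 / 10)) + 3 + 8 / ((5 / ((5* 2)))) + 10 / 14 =6686 / 119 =56.18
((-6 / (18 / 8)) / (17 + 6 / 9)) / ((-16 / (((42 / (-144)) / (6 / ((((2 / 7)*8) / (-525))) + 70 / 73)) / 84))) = 0.00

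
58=58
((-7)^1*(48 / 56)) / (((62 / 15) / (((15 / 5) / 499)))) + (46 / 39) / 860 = -1908163 / 259415130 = -0.01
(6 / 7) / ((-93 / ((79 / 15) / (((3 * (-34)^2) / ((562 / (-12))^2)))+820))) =-1541868319 / 203190120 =-7.59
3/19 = 0.16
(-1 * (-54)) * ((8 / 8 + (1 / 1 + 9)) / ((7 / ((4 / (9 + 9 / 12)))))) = 3168 / 91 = 34.81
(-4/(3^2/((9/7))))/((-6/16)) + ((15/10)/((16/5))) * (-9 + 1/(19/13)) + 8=35915/6384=5.63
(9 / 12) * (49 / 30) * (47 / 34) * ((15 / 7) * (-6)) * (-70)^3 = 126952875 / 17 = 7467816.18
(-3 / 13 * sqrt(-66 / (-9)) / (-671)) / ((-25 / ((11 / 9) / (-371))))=sqrt(66) / 66195675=0.00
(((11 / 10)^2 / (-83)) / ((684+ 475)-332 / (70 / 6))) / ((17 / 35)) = -5929 / 223327436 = -0.00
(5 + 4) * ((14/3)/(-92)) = -21/46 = -0.46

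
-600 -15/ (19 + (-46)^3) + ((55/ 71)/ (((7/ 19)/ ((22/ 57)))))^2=-14407069893365/ 24038174853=-599.34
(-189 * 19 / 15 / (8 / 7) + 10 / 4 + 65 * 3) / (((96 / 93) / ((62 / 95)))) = -460319 / 60800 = -7.57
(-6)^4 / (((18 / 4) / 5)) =1440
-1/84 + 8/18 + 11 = 2881/252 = 11.43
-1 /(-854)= 0.00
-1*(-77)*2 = 154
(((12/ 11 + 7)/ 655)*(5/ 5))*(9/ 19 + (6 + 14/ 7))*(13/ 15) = 186277/ 2053425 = 0.09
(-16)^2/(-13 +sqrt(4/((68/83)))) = -28288/1395 - 128 * sqrt(1411)/1395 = -23.72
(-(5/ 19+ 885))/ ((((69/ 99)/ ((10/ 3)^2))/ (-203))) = 3755906000/ 1311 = 2864916.86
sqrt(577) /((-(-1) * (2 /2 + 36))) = sqrt(577) /37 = 0.65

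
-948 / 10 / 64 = -237 / 160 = -1.48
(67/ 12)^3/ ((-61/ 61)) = -300763/ 1728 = -174.05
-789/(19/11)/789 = -11/19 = -0.58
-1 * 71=-71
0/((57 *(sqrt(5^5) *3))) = 0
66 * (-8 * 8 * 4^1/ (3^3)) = -5632/ 9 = -625.78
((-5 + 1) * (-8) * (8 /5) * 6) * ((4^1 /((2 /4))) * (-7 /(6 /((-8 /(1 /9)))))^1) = 1032192 /5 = 206438.40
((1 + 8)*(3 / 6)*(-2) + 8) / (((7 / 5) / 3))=-2.14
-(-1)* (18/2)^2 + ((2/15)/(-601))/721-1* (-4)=552484273/6499815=85.00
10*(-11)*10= -1100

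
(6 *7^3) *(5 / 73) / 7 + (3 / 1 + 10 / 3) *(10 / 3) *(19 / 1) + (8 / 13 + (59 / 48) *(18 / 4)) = 116812109 / 273312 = 427.39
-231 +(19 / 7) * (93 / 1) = 150 / 7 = 21.43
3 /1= 3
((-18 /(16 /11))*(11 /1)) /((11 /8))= -99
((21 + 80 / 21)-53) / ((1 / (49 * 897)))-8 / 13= -16107736 / 13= -1239056.62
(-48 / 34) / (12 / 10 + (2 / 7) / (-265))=-5565 / 4726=-1.18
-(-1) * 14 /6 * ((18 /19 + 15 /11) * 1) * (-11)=-1127 /19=-59.32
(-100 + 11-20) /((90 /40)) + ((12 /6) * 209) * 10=37184 /9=4131.56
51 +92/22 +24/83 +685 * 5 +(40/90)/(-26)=371785564/106821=3480.45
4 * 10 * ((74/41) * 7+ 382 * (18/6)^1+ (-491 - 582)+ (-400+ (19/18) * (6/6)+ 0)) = -4624460/369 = -12532.41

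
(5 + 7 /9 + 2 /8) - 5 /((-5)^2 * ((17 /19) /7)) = 13657 /3060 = 4.46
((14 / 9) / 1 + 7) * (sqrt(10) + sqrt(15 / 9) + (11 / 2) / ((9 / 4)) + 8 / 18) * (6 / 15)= 154 * sqrt(15) / 135 + 4004 / 405 + 154 * sqrt(10) / 45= 25.13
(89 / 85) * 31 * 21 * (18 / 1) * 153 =9386118 / 5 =1877223.60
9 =9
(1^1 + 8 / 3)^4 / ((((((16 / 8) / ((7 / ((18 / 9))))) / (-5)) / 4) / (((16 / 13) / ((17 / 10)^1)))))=-4580.17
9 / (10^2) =9 / 100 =0.09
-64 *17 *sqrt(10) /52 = -272 *sqrt(10) /13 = -66.16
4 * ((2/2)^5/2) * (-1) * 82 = -164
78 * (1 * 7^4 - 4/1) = 186966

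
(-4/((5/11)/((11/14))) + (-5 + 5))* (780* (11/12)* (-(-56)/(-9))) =276848/9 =30760.89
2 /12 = 1 /6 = 0.17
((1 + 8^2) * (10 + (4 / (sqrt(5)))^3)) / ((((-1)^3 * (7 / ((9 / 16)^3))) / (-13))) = 123201 * sqrt(5) / 2240 + 3080025 / 14336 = 337.83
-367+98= -269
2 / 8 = 1 / 4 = 0.25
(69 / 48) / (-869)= -23 / 13904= -0.00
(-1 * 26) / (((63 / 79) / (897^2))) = -183629654 / 7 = -26232807.71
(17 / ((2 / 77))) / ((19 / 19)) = 1309 / 2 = 654.50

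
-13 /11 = -1.18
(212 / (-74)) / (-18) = 53 / 333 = 0.16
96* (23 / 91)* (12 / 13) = 26496 / 1183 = 22.40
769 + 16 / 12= 2311 / 3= 770.33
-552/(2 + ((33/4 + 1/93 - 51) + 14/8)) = 25668/1813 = 14.16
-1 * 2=-2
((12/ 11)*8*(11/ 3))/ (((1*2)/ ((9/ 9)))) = 16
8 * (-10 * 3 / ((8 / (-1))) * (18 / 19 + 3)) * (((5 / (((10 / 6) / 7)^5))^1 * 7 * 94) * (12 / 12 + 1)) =96744184488 / 95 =1018359836.72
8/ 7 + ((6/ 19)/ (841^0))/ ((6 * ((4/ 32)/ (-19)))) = -48/ 7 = -6.86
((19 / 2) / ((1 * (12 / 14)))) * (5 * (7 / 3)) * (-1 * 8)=-9310 / 9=-1034.44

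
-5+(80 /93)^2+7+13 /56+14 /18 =1816237 /484344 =3.75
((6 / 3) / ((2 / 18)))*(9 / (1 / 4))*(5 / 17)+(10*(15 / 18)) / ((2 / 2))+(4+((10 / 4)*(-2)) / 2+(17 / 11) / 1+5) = 232217 / 1122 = 206.97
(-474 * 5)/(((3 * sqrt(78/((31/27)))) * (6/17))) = -6715 * sqrt(806)/702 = -271.57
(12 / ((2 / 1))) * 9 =54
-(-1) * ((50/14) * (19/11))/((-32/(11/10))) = -95/448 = -0.21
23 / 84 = 0.27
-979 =-979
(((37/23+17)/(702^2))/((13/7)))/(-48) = -749/1768180752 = -0.00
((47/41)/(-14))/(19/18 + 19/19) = -423/10619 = -0.04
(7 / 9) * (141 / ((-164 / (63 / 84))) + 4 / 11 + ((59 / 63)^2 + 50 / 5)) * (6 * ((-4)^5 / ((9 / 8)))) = -45008.10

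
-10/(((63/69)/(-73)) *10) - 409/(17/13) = -83114/357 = -232.81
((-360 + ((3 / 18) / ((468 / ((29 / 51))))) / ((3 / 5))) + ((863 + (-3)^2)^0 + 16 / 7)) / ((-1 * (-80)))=-1072770113 / 240589440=-4.46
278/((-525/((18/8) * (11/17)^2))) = -50457/101150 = -0.50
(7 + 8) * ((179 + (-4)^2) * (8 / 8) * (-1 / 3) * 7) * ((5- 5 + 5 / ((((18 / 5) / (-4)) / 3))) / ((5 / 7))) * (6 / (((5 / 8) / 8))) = 12230400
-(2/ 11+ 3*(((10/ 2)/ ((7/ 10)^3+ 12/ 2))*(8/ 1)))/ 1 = -1332686/ 69773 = -19.10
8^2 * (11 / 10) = 352 / 5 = 70.40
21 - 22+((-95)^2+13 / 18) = 162445 / 18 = 9024.72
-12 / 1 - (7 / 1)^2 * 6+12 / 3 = -302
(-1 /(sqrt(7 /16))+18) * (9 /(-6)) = -27+6 * sqrt(7) /7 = -24.73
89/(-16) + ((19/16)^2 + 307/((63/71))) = 5513063/16128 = 341.83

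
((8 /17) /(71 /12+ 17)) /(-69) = -0.00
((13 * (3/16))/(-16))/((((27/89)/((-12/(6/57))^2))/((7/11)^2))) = -20466173/7744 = -2642.84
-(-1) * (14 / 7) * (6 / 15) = 0.80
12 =12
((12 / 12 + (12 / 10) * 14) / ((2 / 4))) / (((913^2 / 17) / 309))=0.22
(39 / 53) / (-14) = -39 / 742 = -0.05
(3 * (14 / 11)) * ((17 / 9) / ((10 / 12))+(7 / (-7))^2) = 12.47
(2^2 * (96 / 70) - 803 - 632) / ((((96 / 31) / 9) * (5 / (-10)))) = 8309.05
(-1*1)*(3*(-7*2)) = 42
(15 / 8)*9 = 135 / 8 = 16.88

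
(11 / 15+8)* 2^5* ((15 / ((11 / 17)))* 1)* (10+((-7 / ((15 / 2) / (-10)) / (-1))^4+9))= 43912520480 / 891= 49284534.77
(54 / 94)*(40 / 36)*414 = 12420 / 47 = 264.26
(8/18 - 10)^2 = 91.31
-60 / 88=-15 / 22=-0.68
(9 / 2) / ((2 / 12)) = 27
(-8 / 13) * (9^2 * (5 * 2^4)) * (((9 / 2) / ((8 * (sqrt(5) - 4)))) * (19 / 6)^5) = 37141485 * sqrt(5) / 572+37141485 / 143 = 404924.52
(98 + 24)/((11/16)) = 1952/11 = 177.45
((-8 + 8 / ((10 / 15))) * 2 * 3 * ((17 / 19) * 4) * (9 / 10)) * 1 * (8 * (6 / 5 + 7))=2408832 / 475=5071.23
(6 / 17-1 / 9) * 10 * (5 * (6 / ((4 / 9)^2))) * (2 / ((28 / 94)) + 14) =3621375 / 476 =7607.93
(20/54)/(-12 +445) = 10/11691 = 0.00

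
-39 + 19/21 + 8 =-30.10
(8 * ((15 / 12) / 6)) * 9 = 15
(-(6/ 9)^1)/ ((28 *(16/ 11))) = -11/ 672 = -0.02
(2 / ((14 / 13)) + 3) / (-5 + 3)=-17 / 7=-2.43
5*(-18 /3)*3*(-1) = 90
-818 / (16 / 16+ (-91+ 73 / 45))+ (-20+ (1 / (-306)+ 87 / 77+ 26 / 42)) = -843226273 / 93706074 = -9.00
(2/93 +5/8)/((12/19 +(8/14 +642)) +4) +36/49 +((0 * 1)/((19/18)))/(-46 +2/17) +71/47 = 331308677291/147488799696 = 2.25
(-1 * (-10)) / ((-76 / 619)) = -3095 / 38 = -81.45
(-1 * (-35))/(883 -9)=35/874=0.04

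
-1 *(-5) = 5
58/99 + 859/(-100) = -79241/9900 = -8.00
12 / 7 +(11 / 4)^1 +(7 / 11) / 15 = 20821 / 4620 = 4.51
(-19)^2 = 361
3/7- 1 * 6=-39/7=-5.57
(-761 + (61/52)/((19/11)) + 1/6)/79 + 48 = 8986391/234156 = 38.38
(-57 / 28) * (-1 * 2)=57 / 14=4.07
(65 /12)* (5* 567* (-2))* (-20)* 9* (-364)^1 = -2012283000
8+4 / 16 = 33 / 4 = 8.25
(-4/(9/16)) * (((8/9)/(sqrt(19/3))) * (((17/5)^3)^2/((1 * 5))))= -12358435328 * sqrt(57)/120234375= -776.02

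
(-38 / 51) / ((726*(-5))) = 19 / 92565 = 0.00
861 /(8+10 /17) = 14637 /146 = 100.25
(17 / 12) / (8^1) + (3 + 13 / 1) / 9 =563 / 288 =1.95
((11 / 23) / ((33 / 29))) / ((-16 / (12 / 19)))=-29 / 1748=-0.02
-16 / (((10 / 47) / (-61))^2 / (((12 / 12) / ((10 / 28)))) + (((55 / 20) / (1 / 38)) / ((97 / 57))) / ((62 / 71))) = -11073038960704 / 48666817070329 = -0.23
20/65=4/13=0.31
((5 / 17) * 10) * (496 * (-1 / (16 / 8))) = -12400 / 17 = -729.41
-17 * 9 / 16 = -153 / 16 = -9.56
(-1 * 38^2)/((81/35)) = -50540/81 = -623.95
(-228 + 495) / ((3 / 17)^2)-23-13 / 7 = 179525 / 21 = 8548.81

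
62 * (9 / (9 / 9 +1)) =279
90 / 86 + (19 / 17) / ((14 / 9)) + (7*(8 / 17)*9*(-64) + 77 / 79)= -1531815853 / 808486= -1894.67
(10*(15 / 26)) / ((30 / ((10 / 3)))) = 25 / 39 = 0.64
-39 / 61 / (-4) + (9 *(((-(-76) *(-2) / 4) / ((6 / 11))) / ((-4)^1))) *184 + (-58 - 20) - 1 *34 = 7010159 / 244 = 28730.16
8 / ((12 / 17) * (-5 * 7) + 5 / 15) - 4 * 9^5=-293592036 / 1243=-236196.33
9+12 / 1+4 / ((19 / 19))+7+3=35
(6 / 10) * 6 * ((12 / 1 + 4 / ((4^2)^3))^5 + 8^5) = 2854506867193975173129 / 2814749767106560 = 1014124.56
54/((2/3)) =81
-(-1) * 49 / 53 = 49 / 53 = 0.92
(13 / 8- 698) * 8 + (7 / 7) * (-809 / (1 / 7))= -11234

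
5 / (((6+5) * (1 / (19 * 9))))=855 / 11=77.73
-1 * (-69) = 69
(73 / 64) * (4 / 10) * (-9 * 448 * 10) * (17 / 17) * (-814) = 14974344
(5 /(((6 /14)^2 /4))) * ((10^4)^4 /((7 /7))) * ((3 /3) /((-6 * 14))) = -350000000000000000 /27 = -12962962962962962.96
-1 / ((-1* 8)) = 1 / 8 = 0.12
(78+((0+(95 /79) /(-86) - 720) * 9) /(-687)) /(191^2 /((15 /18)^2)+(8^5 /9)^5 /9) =1807294699101825 /1469436111116515615556226021256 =0.00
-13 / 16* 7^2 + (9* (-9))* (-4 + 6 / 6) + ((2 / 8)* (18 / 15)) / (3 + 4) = 113809 / 560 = 203.23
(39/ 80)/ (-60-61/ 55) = -429/ 53776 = -0.01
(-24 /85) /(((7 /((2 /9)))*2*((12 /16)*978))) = -16 /2618595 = -0.00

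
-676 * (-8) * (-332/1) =-1795456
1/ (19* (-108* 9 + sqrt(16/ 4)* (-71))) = -1/ 21166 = -0.00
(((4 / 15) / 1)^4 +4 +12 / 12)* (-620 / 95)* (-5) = 31419244 / 192375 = 163.32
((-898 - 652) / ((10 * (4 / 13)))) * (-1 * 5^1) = 10075 / 4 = 2518.75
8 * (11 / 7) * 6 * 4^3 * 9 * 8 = 2433024 / 7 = 347574.86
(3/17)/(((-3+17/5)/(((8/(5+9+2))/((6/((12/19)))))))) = 15/646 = 0.02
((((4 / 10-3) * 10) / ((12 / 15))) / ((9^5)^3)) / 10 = -13 / 823564528378596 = -0.00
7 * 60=420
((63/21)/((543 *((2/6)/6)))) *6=108/181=0.60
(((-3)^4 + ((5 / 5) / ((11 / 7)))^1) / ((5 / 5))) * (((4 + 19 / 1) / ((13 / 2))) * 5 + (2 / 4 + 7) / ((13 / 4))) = 17960 / 11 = 1632.73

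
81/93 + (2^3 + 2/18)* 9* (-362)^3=-107352031037/31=-3462968743.13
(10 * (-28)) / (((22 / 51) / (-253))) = 164220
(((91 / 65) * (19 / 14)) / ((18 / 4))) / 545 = 19 / 24525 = 0.00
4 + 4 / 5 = 24 / 5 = 4.80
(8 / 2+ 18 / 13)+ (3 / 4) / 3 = 293 / 52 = 5.63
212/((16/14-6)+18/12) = -63.15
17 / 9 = 1.89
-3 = -3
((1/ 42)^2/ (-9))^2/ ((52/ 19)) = 19/ 13106463552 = 0.00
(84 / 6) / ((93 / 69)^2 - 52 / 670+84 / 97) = 240657970 / 44779617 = 5.37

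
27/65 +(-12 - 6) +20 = 157/65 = 2.42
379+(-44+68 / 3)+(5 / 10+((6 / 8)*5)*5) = 4523 / 12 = 376.92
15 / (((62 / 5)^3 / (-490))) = -3.85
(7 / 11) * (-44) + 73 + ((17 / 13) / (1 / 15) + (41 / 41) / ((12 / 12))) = 853 / 13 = 65.62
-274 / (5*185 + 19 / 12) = -3288 / 11119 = -0.30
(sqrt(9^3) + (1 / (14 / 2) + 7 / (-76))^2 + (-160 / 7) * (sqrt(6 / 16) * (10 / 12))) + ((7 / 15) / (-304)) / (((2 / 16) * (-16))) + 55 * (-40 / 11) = -1468866173 / 8490720 - 100 * sqrt(6) / 21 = -184.66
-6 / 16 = -3 / 8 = -0.38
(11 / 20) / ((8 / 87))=957 / 160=5.98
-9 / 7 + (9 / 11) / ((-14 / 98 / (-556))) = 245097 / 77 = 3183.08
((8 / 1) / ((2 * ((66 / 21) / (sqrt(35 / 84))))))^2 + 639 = 232202 / 363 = 639.67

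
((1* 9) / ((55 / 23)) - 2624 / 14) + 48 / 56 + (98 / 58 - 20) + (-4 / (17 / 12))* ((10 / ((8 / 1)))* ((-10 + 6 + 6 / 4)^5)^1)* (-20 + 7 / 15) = -10528338949 / 1518440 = -6933.65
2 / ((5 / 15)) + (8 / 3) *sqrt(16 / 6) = 16 *sqrt(6) / 9 + 6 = 10.35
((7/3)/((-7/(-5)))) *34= 170/3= 56.67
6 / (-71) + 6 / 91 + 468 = 3023628 / 6461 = 467.98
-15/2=-7.50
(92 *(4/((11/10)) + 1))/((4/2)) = 2346/11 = 213.27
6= 6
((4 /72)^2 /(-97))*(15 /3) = -5 /31428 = -0.00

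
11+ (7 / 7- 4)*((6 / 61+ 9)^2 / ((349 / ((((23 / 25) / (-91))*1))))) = 1300777778 / 118175239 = 11.01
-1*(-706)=706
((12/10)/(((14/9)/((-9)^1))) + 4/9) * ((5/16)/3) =-0.68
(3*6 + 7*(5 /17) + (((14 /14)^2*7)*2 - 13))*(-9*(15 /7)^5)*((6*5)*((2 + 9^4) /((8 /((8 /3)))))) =-160577331187500 /285719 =-562011385.97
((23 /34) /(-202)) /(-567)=23 /3894156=0.00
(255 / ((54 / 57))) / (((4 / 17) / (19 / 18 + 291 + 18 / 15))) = 144923963 / 432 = 335472.14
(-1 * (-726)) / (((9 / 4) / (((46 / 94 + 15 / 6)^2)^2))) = 754415582041 / 29278086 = 25767.24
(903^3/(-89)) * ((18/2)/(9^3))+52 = -27257017/267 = -102086.21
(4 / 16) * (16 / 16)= 1 / 4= 0.25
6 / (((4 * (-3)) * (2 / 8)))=-2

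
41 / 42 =0.98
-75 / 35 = -15 / 7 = -2.14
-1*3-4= -7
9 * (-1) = -9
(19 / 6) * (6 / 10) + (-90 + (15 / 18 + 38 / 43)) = -55717 / 645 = -86.38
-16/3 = -5.33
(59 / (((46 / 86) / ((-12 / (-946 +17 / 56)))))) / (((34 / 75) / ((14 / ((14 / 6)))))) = 18.52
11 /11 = 1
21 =21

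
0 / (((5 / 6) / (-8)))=0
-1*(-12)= 12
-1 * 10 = -10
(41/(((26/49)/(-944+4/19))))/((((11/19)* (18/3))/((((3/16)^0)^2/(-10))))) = 9006347/4290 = 2099.38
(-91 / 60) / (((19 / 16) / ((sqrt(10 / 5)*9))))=-1092*sqrt(2) / 95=-16.26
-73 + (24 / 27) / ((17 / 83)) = -10505 / 153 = -68.66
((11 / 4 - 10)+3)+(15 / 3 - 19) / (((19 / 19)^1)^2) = -73 / 4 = -18.25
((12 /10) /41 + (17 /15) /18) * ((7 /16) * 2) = 7147 /88560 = 0.08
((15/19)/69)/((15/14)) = 0.01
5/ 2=2.50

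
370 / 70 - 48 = -299 / 7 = -42.71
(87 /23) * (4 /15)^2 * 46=12.37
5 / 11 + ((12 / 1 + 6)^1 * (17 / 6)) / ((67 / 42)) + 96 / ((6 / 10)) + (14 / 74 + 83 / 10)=54787207 / 272690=200.91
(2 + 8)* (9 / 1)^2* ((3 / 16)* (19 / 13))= 23085 / 104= 221.97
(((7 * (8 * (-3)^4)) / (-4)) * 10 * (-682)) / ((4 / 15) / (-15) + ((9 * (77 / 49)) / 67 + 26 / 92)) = 37541413602000 / 2310179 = 16250434.97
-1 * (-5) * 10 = 50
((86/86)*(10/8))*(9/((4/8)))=45/2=22.50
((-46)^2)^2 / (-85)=-4477456 / 85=-52675.95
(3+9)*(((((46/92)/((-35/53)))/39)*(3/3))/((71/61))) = -6466/32305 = -0.20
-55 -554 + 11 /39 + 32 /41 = -972092 /1599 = -607.94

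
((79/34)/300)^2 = 6241/104040000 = 0.00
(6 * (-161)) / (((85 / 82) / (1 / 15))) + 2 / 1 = -25554 / 425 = -60.13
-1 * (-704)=704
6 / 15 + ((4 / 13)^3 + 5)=59639 / 10985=5.43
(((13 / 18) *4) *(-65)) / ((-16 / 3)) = 845 / 24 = 35.21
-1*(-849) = 849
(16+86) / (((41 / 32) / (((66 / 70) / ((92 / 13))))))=350064 / 33005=10.61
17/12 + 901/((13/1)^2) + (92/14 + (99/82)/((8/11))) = 14.98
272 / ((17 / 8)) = 128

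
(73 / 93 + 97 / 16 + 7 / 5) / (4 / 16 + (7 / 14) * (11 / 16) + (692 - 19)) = 0.01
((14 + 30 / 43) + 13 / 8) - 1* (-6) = 7679 / 344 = 22.32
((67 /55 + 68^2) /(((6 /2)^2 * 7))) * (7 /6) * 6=254387 /495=513.91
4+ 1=5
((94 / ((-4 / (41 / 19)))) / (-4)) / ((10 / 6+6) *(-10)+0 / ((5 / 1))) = -5781 / 34960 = -0.17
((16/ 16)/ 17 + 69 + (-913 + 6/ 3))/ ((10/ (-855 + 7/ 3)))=6102109/ 85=71789.52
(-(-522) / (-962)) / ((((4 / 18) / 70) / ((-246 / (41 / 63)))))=31077270 / 481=64609.71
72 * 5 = 360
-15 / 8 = -1.88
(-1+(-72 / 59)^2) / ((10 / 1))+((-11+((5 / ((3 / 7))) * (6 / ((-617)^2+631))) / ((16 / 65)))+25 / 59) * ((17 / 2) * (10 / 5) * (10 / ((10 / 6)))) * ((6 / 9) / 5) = -143.78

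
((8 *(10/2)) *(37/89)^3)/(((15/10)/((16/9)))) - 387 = -7301385241/19034163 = -383.59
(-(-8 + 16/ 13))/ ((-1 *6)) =-44/ 39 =-1.13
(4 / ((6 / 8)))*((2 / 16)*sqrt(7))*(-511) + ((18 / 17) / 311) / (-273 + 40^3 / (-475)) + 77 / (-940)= -1022*sqrt(7) / 3 - 3154117433 / 38500885660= -901.40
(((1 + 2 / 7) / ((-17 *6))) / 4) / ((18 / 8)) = -0.00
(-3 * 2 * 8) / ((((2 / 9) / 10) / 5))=-10800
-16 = -16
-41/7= -5.86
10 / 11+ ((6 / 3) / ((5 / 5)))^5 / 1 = 362 / 11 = 32.91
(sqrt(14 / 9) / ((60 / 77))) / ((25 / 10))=77 * sqrt(14) / 450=0.64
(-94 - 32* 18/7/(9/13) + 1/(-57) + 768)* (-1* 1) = -221495/399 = -555.13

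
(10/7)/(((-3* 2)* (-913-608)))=5/31941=0.00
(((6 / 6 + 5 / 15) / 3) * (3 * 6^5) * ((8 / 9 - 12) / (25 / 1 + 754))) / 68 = -28800 / 13243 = -2.17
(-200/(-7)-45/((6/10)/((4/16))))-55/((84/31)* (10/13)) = -2783/168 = -16.57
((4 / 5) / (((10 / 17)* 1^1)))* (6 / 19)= 204 / 475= 0.43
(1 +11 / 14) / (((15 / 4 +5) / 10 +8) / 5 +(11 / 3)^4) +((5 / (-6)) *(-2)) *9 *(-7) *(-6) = 2608074810 / 4139737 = 630.01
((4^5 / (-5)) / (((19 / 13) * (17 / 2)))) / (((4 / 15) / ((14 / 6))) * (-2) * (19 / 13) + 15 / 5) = -6.18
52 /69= 0.75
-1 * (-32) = 32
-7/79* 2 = -14/79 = -0.18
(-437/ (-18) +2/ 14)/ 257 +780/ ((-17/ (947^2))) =-22651565797331/ 550494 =-41147706.96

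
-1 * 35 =-35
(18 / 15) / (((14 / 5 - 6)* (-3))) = 1 / 8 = 0.12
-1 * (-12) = 12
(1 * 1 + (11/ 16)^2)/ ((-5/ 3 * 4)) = -1131/ 5120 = -0.22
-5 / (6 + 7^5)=-5 / 16813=-0.00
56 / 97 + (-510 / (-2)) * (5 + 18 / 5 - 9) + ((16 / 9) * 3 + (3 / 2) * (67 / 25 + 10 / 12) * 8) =-392336 / 7275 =-53.93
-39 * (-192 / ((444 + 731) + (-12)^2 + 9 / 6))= 14976 / 2641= 5.67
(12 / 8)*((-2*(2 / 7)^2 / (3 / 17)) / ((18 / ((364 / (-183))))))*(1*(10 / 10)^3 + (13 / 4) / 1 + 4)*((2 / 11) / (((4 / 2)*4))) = 221 / 7686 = 0.03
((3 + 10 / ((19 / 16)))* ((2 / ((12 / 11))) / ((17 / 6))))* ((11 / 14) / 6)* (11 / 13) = 41261 / 50388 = 0.82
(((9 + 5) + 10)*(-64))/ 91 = -1536/ 91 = -16.88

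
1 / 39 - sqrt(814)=1 / 39 - sqrt(814)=-28.51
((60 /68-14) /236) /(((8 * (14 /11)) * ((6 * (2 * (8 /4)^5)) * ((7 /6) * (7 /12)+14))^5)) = -596079 /621661249275641075448414208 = -0.00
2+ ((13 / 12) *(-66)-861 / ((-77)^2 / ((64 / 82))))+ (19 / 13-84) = -3350687 / 22022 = -152.15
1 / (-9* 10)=-1 / 90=-0.01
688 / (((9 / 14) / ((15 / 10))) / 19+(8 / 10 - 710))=-0.97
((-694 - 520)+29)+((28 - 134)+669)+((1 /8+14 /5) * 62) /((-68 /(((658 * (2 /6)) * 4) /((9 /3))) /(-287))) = 37946729 /170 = 223216.05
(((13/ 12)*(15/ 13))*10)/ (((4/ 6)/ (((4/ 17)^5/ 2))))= 9600/ 1419857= 0.01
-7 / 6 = -1.17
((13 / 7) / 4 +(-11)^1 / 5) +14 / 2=737 / 140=5.26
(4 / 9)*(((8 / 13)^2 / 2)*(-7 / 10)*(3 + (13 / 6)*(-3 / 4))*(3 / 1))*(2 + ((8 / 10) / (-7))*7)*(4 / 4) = -1232 / 4225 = -0.29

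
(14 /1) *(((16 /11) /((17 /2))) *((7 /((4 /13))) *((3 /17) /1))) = 30576 /3179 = 9.62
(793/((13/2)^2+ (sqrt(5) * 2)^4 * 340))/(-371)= -3172/201886699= -0.00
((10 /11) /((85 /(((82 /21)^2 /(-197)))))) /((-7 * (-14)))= -6724 /796053951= -0.00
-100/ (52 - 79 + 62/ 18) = 225/ 53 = 4.25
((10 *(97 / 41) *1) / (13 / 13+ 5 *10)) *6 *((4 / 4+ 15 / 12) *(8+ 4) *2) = 104760 / 697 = 150.30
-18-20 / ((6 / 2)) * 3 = -38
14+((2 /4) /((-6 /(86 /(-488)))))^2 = 120026425 /8573184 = 14.00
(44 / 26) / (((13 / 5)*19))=110 / 3211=0.03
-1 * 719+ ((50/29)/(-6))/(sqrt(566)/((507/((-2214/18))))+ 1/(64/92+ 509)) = -1635835967381156824/2275154389270551+ 4761218316205 * sqrt(566)/2275154389270551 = -718.95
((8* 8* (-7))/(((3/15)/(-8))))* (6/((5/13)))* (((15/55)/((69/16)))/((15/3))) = 4472832/1265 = 3535.84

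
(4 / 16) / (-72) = -1 / 288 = -0.00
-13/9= -1.44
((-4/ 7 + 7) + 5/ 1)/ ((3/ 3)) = 80/ 7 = 11.43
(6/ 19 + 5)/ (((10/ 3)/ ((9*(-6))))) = -86.12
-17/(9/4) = -7.56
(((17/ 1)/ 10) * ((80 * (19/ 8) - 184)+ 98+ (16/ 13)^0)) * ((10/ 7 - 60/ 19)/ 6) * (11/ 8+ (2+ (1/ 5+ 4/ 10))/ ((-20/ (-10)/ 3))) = -82501/ 304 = -271.38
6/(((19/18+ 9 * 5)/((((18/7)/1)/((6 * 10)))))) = 0.01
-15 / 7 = -2.14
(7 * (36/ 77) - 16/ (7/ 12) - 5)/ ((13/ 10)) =-22450/ 1001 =-22.43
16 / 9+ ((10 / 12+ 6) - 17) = -151 / 18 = -8.39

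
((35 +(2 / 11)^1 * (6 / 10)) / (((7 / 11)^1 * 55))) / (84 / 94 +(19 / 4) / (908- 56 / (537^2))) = 95054887039888 / 85174444826625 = 1.12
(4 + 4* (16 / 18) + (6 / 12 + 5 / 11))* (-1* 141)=-79195 / 66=-1199.92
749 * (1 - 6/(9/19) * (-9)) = 86135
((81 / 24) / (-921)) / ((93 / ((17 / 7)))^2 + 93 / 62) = -867 / 347306644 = -0.00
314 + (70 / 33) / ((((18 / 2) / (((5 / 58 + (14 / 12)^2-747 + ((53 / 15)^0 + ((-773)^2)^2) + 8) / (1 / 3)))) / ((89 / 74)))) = 1161118447054758953 / 3824172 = 303626104436.40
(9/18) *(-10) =-5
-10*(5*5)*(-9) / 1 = 2250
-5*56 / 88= -35 / 11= -3.18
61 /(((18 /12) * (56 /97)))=5917 /84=70.44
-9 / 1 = -9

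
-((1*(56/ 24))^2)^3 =-117649/ 729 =-161.38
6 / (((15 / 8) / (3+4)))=112 / 5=22.40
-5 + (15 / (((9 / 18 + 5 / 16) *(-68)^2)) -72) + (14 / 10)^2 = -7047757 / 93925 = -75.04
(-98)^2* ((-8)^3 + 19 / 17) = -83410740 / 17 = -4906514.12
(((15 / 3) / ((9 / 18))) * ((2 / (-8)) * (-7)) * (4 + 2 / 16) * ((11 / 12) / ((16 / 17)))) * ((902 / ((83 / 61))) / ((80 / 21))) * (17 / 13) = 141418727373 / 8839168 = 15999.10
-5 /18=-0.28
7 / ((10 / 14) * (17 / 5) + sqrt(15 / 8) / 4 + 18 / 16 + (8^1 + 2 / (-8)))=165424 / 266881 - 2744 * sqrt(30) / 800643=0.60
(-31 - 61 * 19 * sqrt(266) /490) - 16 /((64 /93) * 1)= -92.83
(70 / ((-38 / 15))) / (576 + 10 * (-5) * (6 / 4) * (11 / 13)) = -2275 / 42199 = -0.05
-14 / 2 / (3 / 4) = -28 / 3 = -9.33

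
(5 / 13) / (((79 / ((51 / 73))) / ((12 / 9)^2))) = 1360 / 224913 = 0.01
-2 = -2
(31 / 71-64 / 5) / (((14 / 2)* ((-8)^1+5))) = 209 / 355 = 0.59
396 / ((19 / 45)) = 17820 / 19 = 937.89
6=6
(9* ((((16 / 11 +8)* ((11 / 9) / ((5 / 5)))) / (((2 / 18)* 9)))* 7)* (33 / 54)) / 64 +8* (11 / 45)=6413 / 720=8.91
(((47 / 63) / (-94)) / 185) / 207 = -1 / 4825170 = -0.00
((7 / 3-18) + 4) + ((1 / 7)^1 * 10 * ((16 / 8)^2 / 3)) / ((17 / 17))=-205 / 21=-9.76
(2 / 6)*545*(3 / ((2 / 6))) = 1635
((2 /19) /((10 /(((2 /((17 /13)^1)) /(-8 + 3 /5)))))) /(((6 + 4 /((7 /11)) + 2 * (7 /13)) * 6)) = -1183 /43597248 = -0.00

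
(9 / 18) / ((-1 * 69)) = -1 / 138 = -0.01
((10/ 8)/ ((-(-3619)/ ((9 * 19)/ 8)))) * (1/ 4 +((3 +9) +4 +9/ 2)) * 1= 70965/ 463232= 0.15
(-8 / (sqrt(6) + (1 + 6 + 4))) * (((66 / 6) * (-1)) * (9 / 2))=4356 / 115 - 396 * sqrt(6) / 115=29.44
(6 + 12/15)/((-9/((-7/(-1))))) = -238/45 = -5.29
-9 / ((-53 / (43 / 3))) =129 / 53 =2.43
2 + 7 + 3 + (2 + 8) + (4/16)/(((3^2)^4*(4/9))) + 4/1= 303265/11664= 26.00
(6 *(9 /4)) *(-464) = -6264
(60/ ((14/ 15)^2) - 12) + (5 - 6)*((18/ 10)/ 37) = 515154/ 9065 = 56.83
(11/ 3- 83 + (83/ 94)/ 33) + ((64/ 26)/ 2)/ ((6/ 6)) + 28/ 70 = -5220591/ 67210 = -77.68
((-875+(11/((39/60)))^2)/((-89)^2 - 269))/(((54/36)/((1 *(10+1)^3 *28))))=-1853617150/969891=-1911.16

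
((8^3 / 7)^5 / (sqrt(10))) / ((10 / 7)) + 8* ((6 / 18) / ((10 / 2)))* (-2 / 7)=-16 / 105 + 8796093022208* sqrt(10) / 60025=463401723.48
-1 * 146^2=-21316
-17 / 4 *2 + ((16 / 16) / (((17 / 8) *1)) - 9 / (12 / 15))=-1311 / 68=-19.28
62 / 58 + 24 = 727 / 29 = 25.07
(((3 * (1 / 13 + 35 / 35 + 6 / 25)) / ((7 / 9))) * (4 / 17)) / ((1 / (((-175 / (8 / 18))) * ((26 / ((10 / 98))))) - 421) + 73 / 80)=-326156544 / 114638016665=-0.00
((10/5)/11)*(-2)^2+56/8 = 85/11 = 7.73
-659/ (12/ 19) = -1043.42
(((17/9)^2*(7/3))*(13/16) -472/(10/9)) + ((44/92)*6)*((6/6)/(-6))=-187126031/447120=-418.51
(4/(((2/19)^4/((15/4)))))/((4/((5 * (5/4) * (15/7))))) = 733055625/1792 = 409071.22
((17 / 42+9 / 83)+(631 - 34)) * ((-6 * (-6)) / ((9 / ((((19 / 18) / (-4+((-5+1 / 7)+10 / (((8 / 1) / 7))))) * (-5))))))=791513780 / 6723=117732.23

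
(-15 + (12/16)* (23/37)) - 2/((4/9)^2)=-7299/296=-24.66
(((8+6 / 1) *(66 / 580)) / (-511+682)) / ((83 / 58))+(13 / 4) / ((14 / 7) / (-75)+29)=24402193 / 205609260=0.12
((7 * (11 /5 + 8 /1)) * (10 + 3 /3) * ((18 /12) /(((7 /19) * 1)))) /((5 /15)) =95931 /10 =9593.10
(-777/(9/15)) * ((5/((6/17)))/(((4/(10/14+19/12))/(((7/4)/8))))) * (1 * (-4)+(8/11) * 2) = 148711325/25344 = 5867.71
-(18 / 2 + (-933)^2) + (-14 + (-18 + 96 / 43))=-870527.77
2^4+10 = 26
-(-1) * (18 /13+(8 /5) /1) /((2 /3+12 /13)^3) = 442611 /595820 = 0.74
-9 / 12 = -3 / 4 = -0.75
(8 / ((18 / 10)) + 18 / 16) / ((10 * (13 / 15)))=401 / 624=0.64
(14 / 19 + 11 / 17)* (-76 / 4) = -447 / 17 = -26.29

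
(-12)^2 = 144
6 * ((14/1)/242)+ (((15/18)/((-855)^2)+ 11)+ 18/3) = 1841305891/106144830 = 17.35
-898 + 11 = -887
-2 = -2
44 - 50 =-6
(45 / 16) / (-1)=-2.81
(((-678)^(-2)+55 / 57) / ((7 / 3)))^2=1449464299969 / 8475854014224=0.17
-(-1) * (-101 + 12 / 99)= -3329 / 33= -100.88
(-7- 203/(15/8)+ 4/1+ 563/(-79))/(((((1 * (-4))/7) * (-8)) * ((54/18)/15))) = -122759/948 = -129.49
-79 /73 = -1.08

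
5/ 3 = 1.67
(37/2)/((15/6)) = 37/5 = 7.40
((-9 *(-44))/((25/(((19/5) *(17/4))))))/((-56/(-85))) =543609/1400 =388.29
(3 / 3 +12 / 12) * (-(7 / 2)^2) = -49 / 2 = -24.50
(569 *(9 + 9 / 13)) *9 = 645246 / 13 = 49634.31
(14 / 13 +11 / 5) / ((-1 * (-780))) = 71 / 16900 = 0.00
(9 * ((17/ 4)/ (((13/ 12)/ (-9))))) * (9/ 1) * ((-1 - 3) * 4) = 594864/ 13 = 45758.77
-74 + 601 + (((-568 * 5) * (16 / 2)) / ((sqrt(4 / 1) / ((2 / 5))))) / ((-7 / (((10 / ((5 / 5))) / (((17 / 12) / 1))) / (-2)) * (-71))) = 66553 / 119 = 559.27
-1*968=-968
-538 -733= -1271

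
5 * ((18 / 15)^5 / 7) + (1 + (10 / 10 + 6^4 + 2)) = 5695276 / 4375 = 1301.78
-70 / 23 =-3.04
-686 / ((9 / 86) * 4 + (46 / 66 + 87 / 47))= -22875699 / 98927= -231.24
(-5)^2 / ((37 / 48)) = 1200 / 37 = 32.43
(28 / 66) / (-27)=-14 / 891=-0.02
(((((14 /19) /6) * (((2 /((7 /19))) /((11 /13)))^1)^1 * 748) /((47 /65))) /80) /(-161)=-2873 /45402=-0.06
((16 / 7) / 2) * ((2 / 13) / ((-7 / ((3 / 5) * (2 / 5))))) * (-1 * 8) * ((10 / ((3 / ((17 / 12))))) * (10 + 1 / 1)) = 23936 / 9555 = 2.51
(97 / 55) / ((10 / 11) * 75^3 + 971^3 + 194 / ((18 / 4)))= 873 / 453361677535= 0.00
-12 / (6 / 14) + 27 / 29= -785 / 29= -27.07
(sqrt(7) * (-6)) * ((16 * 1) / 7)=-96 * sqrt(7) / 7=-36.28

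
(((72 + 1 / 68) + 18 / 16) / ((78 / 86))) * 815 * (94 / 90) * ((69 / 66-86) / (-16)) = 2041428071963 / 5601024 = 364474.08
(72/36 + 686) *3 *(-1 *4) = -8256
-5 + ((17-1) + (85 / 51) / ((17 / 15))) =212 / 17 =12.47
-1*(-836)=836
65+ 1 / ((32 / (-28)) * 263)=136753 / 2104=65.00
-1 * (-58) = 58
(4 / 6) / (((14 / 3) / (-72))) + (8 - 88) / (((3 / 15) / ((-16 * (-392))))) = -17561672 / 7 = -2508810.29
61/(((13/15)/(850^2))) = 50852884.62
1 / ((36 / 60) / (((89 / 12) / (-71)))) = -445 / 2556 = -0.17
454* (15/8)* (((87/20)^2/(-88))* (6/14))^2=351128945169/48570368000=7.23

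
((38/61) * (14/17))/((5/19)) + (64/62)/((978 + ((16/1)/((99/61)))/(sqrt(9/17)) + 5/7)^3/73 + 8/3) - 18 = -182983862944309351353441247555123769783683898/11400487060188928568768355507089558634511015 - 1781369436656047743970217786880 * sqrt(17)/2198743888175299627534880522100204172519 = -16.05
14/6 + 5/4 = 43/12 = 3.58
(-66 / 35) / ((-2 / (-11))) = -363 / 35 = -10.37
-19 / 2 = -9.50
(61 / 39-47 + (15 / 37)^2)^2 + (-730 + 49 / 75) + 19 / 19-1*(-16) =1337.17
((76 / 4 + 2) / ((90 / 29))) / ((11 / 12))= 406 / 55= 7.38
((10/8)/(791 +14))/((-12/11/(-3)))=11/2576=0.00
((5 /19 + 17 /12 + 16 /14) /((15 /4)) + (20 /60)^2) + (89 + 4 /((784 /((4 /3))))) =89.87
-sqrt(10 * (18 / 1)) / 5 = -6 * sqrt(5) / 5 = -2.68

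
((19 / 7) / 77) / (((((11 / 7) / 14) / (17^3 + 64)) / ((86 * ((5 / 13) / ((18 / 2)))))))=9036020 / 1573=5744.45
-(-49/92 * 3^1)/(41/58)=4263/1886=2.26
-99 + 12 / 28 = -690 / 7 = -98.57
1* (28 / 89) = 28 / 89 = 0.31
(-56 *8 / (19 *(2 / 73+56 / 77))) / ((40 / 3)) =-22484 / 9595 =-2.34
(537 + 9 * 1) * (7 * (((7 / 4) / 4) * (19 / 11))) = 254163 / 88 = 2888.22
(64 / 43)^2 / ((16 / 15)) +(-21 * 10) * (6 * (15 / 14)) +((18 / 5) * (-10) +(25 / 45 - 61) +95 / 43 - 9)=-24148726 / 16641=-1451.16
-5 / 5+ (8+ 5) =12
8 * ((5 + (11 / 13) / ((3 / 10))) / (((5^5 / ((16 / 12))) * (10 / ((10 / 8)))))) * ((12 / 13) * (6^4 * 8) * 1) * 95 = 3033.75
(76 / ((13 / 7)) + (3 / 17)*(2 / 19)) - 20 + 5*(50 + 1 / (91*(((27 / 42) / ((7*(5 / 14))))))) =10247231 / 37791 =271.16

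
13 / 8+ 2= 29 / 8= 3.62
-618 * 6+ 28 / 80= -74153 / 20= -3707.65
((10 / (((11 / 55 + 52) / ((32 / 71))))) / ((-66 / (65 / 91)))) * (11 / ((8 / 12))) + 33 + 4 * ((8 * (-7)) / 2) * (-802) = 89856.98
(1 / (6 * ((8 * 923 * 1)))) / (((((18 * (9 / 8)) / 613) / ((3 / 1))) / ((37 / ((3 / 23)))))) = 0.58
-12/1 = -12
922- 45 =877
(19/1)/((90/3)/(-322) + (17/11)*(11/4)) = 12236/2677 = 4.57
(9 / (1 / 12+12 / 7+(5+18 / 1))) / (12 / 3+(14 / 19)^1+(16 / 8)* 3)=1197 / 35411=0.03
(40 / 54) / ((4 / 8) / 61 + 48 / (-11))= -5368 / 31563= -0.17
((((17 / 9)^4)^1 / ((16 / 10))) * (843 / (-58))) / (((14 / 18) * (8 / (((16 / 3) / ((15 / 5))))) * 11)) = -117347005 / 39068568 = -3.00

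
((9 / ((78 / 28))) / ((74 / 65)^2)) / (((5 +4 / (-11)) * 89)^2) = 0.00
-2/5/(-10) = 1/25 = 0.04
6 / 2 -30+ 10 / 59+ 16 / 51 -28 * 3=-332545 / 3009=-110.52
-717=-717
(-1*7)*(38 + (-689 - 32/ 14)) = 4573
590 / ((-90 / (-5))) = 32.78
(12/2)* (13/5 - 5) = -72/5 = -14.40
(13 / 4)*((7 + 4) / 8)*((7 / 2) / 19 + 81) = 441155 / 1216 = 362.79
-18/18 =-1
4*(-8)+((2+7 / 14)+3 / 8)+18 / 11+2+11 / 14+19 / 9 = -125249 / 5544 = -22.59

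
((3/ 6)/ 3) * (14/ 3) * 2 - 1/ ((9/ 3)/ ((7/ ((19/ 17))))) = -91/ 171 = -0.53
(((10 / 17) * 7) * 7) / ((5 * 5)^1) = 98 / 85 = 1.15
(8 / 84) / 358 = 1 / 3759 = 0.00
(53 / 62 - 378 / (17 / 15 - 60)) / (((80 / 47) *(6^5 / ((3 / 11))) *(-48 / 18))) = -18721933 / 332995829760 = -0.00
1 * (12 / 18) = 2 / 3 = 0.67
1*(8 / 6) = 4 / 3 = 1.33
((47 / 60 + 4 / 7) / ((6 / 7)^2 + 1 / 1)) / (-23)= -3983 / 117300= -0.03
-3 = -3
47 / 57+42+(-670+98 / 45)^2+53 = 17163018226 / 38475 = 446082.35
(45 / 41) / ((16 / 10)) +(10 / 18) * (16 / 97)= 222665 / 286344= 0.78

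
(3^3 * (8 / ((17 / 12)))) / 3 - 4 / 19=16348 / 323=50.61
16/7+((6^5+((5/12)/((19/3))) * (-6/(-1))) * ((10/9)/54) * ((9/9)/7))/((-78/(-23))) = 1166843/129276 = 9.03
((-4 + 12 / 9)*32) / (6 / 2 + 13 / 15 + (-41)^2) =-1280 / 25273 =-0.05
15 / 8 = 1.88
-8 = -8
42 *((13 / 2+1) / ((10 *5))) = 63 / 10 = 6.30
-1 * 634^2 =-401956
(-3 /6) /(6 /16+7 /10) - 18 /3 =-278 /43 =-6.47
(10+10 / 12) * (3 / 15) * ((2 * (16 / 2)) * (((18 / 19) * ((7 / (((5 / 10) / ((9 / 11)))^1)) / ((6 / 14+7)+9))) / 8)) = 2.86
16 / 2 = 8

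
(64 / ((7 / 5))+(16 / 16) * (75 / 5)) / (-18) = -425 / 126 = -3.37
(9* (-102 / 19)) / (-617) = 918 / 11723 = 0.08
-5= -5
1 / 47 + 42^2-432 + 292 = 1624.02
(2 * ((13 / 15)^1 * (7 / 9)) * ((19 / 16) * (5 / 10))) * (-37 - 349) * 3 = -333697 / 360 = -926.94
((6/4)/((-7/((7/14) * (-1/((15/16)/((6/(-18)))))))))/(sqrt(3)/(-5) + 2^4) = -320/134337 - 4 * sqrt(3)/134337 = -0.00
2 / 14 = 1 / 7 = 0.14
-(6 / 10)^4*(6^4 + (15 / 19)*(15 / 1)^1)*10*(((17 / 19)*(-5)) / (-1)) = -68434146 / 9025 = -7582.73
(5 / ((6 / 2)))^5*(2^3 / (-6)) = -12500 / 729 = -17.15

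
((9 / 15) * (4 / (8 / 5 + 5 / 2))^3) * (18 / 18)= 38400 / 68921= 0.56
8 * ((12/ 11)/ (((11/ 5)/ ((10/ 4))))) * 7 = 8400/ 121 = 69.42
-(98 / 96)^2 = -2401 / 2304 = -1.04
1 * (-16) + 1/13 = -207/13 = -15.92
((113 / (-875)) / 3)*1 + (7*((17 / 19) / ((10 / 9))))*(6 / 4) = 1678237 / 199500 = 8.41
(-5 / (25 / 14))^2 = 196 / 25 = 7.84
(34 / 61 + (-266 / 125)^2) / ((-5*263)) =-4847366 / 1253359375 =-0.00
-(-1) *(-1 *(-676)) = 676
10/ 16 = 5/ 8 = 0.62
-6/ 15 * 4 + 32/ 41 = -168/ 205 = -0.82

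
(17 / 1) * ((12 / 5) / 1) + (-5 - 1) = 174 / 5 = 34.80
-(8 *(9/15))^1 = -24/5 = -4.80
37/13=2.85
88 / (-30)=-44 / 15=-2.93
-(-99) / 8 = 99 / 8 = 12.38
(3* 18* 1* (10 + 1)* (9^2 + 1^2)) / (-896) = -12177 / 224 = -54.36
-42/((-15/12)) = 168/5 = 33.60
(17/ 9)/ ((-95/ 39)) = -221/ 285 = -0.78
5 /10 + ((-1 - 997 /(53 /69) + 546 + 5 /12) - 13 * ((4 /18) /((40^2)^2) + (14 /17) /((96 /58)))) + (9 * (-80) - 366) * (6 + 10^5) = -1127291378156651713 /10379520000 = -108607274.53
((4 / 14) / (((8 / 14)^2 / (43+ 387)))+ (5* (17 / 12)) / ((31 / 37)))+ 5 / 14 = 250675 / 651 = 385.06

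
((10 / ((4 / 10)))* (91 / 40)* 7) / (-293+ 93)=-637 / 320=-1.99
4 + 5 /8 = 37 /8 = 4.62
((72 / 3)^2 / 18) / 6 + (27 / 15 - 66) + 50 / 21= -56.49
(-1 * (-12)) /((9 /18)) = 24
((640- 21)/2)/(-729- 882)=-0.19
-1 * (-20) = 20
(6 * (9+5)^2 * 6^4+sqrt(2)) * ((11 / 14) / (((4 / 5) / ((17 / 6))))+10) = 4295 * sqrt(2) / 336+19482120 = 19482138.08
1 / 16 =0.06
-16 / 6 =-2.67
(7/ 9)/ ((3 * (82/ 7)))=49/ 2214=0.02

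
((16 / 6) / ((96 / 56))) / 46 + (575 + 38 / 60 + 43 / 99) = 13117831 / 22770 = 576.10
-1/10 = -0.10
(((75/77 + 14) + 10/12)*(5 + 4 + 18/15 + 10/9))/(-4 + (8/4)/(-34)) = -63192859/1434510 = -44.05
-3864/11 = -351.27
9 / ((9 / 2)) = 2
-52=-52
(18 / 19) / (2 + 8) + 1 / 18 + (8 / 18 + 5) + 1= 1253 / 190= 6.59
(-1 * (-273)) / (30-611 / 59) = 16107 / 1159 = 13.90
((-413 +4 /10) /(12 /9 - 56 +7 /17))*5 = 105213 /2767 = 38.02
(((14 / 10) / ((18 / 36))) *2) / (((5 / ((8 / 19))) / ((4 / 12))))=224 / 1425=0.16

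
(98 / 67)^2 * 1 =9604 / 4489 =2.14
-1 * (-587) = 587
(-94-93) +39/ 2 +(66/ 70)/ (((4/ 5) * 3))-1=-4707/ 28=-168.11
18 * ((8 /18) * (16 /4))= 32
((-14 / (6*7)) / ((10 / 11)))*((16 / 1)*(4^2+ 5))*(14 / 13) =-8624 / 65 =-132.68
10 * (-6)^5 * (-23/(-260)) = -89424/13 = -6878.77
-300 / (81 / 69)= -2300 / 9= -255.56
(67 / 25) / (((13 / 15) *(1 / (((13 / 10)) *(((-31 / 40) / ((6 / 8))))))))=-2077 / 500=-4.15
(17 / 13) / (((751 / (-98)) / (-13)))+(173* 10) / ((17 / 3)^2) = 12174544 / 217039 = 56.09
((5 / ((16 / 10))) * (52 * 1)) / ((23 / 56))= 9100 / 23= 395.65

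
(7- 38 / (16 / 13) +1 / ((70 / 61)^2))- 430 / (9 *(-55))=-21583967 / 970200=-22.25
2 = 2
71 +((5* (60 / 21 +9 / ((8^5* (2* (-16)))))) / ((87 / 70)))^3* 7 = 1015535145113770291839962111 / 94900283693515319279616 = 10701.08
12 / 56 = 3 / 14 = 0.21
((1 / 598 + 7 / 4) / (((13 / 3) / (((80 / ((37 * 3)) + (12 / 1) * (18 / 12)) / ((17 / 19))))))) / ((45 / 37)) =8271479 / 1189422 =6.95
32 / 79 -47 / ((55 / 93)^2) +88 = -10987137 / 238975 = -45.98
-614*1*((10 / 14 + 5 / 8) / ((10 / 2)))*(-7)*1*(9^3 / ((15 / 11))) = 2461833 / 4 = 615458.25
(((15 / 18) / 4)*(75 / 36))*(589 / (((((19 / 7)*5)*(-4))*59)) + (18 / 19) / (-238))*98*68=-87719975 / 161424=-543.41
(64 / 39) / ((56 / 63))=24 / 13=1.85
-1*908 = -908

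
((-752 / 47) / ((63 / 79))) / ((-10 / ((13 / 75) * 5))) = 8216 / 4725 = 1.74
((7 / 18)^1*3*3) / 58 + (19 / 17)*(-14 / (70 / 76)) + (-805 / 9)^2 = 6376006871 / 798660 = 7983.38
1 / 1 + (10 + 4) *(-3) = -41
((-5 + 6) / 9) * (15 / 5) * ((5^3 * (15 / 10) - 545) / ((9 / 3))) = -715 / 18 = -39.72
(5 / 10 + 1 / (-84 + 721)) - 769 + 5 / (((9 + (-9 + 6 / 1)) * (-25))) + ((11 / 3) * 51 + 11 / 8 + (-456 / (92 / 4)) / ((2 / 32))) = -1577691449 / 1758120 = -897.37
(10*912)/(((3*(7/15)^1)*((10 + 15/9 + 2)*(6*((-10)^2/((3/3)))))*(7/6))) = 1368/2009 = 0.68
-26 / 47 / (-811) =26 / 38117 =0.00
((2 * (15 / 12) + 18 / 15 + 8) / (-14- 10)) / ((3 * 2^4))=-13 / 1280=-0.01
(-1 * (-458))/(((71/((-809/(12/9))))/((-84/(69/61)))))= 474638682/1633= 290654.43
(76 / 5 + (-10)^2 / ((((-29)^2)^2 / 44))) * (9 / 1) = 483978204 / 3536405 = 136.86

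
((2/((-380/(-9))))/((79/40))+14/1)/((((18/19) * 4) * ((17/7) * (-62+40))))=-73675/1063656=-0.07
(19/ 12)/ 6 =19/ 72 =0.26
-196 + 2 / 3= -586 / 3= -195.33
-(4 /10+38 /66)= -161 /165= -0.98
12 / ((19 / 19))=12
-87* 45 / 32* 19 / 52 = -74385 / 1664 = -44.70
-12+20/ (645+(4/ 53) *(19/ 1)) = -410072/ 34261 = -11.97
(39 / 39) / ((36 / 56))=14 / 9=1.56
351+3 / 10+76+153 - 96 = 484.30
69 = 69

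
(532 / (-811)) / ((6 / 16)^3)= -272384 / 21897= -12.44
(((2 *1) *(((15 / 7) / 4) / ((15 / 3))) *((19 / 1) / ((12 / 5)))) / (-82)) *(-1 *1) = 95 / 4592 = 0.02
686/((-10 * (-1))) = 343/5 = 68.60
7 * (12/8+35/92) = 1211/92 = 13.16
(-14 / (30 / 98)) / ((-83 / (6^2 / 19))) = 8232 / 7885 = 1.04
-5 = -5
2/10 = 1/5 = 0.20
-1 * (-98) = 98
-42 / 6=-7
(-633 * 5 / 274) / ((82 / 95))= -300675 / 22468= -13.38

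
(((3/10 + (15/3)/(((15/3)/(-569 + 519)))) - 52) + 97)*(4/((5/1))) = -94/25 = -3.76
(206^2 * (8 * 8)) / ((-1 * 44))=-678976 / 11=-61725.09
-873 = -873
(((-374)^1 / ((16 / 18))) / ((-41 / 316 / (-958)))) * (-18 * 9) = 20634394572 / 41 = 503277916.39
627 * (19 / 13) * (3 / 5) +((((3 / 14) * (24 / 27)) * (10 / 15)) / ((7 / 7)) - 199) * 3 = -63866 / 1365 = -46.79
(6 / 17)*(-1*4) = -24 / 17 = -1.41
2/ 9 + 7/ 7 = 1.22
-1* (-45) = 45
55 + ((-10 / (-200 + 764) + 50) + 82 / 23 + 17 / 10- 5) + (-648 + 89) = -7357597 / 16215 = -453.75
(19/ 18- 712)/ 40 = -12797/ 720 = -17.77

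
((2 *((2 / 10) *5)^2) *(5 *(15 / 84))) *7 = 25 / 2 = 12.50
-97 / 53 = -1.83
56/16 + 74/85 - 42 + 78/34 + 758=122853/170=722.66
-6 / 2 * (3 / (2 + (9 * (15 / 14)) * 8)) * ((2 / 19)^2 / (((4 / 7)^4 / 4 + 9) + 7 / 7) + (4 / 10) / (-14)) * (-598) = -11241079317 / 6018319445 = -1.87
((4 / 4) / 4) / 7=1 / 28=0.04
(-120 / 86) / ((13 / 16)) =-960 / 559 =-1.72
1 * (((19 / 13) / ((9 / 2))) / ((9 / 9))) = 38 / 117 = 0.32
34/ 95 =0.36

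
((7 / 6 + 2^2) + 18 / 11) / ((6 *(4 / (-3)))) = -449 / 528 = -0.85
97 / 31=3.13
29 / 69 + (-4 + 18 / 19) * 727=-2908903 / 1311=-2218.84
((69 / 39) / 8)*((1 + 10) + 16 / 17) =4669 / 1768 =2.64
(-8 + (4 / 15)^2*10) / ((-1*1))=328 / 45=7.29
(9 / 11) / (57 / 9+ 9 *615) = 27 / 182864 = 0.00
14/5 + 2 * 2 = 6.80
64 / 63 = 1.02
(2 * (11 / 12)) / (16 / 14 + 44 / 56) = 0.95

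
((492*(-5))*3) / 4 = -1845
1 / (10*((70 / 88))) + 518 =90672 / 175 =518.13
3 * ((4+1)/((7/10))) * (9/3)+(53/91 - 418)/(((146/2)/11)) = 9215/6643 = 1.39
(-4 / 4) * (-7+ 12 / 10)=29 / 5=5.80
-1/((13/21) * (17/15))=-315/221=-1.43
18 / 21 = 6 / 7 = 0.86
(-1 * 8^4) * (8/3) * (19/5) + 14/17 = -10583854/255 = -41505.31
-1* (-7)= 7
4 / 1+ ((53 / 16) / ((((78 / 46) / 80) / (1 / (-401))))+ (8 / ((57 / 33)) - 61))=-15676610 / 297141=-52.76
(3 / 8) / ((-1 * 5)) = -3 / 40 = -0.08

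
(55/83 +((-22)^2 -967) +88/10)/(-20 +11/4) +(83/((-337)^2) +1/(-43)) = 1278535607208/46612692515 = 27.43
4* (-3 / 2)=-6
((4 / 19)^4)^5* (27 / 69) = 9895604649984 / 864569389523557038447178823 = 0.00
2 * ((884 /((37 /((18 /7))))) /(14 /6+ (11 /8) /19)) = 51.08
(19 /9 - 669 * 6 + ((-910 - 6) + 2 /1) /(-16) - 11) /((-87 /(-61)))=-2780.59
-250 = -250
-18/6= -3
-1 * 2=-2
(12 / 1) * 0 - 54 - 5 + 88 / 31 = -1741 / 31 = -56.16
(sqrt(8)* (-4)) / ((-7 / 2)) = 16* sqrt(2) / 7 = 3.23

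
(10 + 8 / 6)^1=34 / 3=11.33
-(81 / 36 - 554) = 2207 / 4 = 551.75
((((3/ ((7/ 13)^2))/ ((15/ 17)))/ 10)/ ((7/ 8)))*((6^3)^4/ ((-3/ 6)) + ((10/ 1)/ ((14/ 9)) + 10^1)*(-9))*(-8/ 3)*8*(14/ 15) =4980880616797696/ 42875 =116172142665.84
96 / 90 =16 / 15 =1.07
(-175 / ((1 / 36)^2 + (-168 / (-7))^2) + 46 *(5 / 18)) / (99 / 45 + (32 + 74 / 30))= 16761191 / 49268802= 0.34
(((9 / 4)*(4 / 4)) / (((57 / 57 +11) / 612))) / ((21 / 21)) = 459 / 4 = 114.75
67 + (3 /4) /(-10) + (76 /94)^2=67.58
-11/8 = -1.38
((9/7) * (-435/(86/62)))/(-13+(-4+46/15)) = 1820475/62909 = 28.94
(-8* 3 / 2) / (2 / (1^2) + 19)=-4 / 7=-0.57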